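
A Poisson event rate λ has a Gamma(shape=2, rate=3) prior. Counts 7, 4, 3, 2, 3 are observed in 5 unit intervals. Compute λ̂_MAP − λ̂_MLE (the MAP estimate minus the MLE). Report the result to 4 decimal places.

Σxᵢ = 19. Posterior is Gamma(21, 8); MAP = (21−1)/8 = 20/8 ≈ 2.50000.
MLE = x̄ = 19/5 ≈ 3.80000.
Difference = 20/8 − 19/5 = -13/10 ≈ -1.3000.

MAP − MLE = -1.3000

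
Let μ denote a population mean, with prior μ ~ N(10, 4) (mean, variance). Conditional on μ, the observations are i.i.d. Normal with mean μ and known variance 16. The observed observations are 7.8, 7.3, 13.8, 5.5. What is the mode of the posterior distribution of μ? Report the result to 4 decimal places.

μ̂_MAP = 9.3000

n = 4; x̄ = (7.8 + 7.3 + 13.8 + 5.5)/4 = 34.4/4 = 8.6.
For a Normal prior and Normal likelihood with known variance, the posterior is Normal; its mode equals its mean, the precision-weighted average.
Prior precision 1/σ₀² = 1/4 = 0.25; data precision n/σ² = 4/16 = 0.25.
μ̂ = (0.25·10 + 0.25·8.6) / (0.25 + 0.25) = 4.65/0.5 = 9.3000.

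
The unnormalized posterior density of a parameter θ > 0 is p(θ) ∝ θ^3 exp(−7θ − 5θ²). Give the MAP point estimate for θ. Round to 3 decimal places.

ℓ'(θ) = 3/θ − 7 − 10θ. Setting this to zero and multiplying by θ: 10θ² + 7θ − 3 = 0.
θ = (−7 + √(7² + 4·10·3)) / (2·10) = (−7 + √169) / 20 = (−7 + 13)/20 = 3/10.
ℓ''(θ) = −3/θ² − 10 < 0, confirming a maximum.

θ̂_MAP = 0.300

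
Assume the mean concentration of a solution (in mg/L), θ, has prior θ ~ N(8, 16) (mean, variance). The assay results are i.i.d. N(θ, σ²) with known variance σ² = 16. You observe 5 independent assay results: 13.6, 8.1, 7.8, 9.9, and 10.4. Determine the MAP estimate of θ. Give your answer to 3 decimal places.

θ̂_MAP = 9.633

n = 5; x̄ = (13.6 + 8.1 + 7.8 + 9.9 + 10.4)/5 = 49.8/5 = 9.96.
For a Normal prior and Normal likelihood with known variance, the posterior is Normal; its mode equals its mean, the precision-weighted average.
Prior precision 1/σ₀² = 1/16 = 0.0625; data precision n/σ² = 5/16 = 0.3125.
θ̂ = (0.0625·8 + 0.3125·9.96) / (0.0625 + 0.3125) = 3.6125/0.375 = 289/30 ≈ 9.633.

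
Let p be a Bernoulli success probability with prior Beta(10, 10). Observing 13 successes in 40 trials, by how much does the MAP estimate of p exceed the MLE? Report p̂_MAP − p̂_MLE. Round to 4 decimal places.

MAP − MLE = 0.0543

Posterior is Beta(23, 37); MAP = (23−1)/(60−2) = 22/58 ≈ 0.37931.
MLE ignores the prior: p̂_MLE = k/n = 13/40 ≈ 0.32500.
Difference = 22/58 − 13/40 = 63/1160 ≈ 0.0543.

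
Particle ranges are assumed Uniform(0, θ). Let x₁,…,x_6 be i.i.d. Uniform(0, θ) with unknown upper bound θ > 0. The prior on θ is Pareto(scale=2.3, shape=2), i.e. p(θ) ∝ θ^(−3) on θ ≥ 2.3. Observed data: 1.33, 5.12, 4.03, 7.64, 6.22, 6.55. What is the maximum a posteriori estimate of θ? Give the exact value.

The Uniform(0, θ) likelihood is θ^(−n) for θ ≥ max(xᵢ), zero otherwise. Here max(xᵢ) = 7.64.
Posterior ∝ θ^(−3) · θ^(−6) = θ^(−9) on θ ≥ max(2.3, 7.64) = 7.64.
This density is strictly decreasing in θ, so the posterior mode lies at the lower boundary of the support.

θ̂_MAP = 7.64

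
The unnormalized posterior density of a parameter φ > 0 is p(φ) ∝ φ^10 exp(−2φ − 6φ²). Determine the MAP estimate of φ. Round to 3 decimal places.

ℓ'(φ) = 10/φ − 2 − 12φ. Setting this to zero and multiplying by φ: 12φ² + 2φ − 10 = 0.
φ = (−2 + √(2² + 4·12·10)) / (2·12) = (−2 + √484) / 24 = (−2 + 22)/24 = 5/6.
ℓ''(φ) = −10/φ² − 12 < 0, confirming a maximum.

φ̂_MAP = 0.833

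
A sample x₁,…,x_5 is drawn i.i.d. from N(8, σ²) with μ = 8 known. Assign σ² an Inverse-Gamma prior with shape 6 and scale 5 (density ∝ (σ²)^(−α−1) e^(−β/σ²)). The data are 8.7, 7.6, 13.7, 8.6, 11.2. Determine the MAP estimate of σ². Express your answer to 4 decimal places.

σ̂²_MAP = 2.8284

Sum of squared deviations about the known mean: SS = (8.7−8)² + (7.6−8)² + (13.7−8)² + (8.6−8)² + (11.2−8)² = 43.74.
The Normal likelihood contributes (σ²)^(−n/2) exp(−SS/(2σ²)), so the posterior is Inverse-Gamma(α + n/2, β + SS/2) = Inverse-Gamma(8.5, 26.87).
The mode of Inverse-Gamma(a, b) is b/(a+1) = 26.87/9.5 ≈ 2.8284.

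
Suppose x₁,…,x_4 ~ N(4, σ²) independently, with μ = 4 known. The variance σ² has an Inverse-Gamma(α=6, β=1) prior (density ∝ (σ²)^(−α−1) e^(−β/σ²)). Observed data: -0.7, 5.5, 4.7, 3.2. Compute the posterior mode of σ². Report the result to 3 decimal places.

σ̂²_MAP = 1.526

Sum of squared deviations about the known mean: SS = (-0.7−4)² + (5.5−4)² + (4.7−4)² + (3.2−4)² = 25.47.
The Normal likelihood contributes (σ²)^(−n/2) exp(−SS/(2σ²)), so the posterior is Inverse-Gamma(α + n/2, β + SS/2) = Inverse-Gamma(8, 13.735).
The mode of Inverse-Gamma(a, b) is b/(a+1) = 13.735/9 ≈ 1.526.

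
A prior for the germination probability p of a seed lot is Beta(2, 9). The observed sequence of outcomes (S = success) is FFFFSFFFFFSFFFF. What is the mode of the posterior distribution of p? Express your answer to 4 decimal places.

p̂_MAP = 0.1250

Prior: Beta(2, 9).
Data: 2 successes in 15 trials (from the sequence). The binomial likelihood contributes p^2(1−p)^13, so the posterior is Beta(2+2, 9+13) = Beta(4, 22).
For Beta(a, b) with a, b > 1 the mode is (a−1)/(a+b−2) = 3/24 ≈ 0.1250.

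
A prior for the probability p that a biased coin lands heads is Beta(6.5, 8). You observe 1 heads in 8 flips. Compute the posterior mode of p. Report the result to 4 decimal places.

p̂_MAP = 0.3171

Prior: Beta(6.5, 8).
Data: 1 success in 8 trials. The binomial likelihood contributes p(1−p)^7, so the posterior is Beta(6.5+1, 8+7) = Beta(7.5, 15).
For Beta(a, b) with a, b > 1 the mode is (a−1)/(a+b−2) = 6.5/20.5 ≈ 0.3171.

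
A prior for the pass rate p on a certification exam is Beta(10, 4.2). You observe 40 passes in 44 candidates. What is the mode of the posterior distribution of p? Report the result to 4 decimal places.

p̂_MAP = 0.8719

Prior: Beta(10, 4.2).
Data: 40 successes in 44 trials. The binomial likelihood contributes p^40(1−p)^4, so the posterior is Beta(10+40, 4.2+4) = Beta(50, 8.2).
For Beta(a, b) with a, b > 1 the mode is (a−1)/(a+b−2) = 49/56.2 ≈ 0.8719.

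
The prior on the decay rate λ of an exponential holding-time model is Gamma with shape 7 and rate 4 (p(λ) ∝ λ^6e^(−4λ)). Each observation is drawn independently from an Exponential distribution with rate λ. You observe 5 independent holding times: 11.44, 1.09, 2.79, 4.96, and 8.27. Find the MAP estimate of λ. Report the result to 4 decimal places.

The Exponential(rate=λ) likelihood is ∝ λ^n e^(−λΣtᵢ). Here n = 5 and Σtᵢ = 11.44 + 1.09 + 2.79 + 4.96 + 8.27 = 28.55.
Posterior ∝ λ^6e^(−4λ) · λ^5e^(−28.55λ) = λ^11e^(−32.55λ), i.e. Gamma(12, 32.55).
Mode = (a−1)/b = 11/32.55 ≈ 0.3379.

λ̂_MAP = 0.3379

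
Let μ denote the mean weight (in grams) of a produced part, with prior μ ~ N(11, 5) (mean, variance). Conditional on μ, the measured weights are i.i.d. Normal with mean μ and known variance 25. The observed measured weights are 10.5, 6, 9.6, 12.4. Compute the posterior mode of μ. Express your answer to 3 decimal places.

n = 4; x̄ = (10.5 + 6 + 9.6 + 12.4)/4 = 38.5/4 = 9.625.
For a Normal prior and Normal likelihood with known variance, the posterior is Normal; its mode equals its mean, the precision-weighted average.
Prior precision 1/σ₀² = 1/5 = 0.2; data precision n/σ² = 4/25 = 0.16.
μ̂ = (0.2·11 + 0.16·9.625) / (0.2 + 0.16) = 3.74/0.36 = 187/18 ≈ 10.389.

μ̂_MAP = 10.389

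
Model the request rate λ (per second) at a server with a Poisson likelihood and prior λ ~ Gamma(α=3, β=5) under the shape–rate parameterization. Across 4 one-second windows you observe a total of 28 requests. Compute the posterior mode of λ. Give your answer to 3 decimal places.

Σxᵢ = 28, n = 4.
Posterior ∝ λ^2e^(−5λ) · λ^28e^(−4λ) = λ^30e^(−9λ), i.e. Gamma(shape=31, rate=9).
The mode of a Gamma(a, b) with a ≥ 1 (shape–rate) is (a−1)/b = 30/9 ≈ 3.333.

λ̂_MAP = 3.333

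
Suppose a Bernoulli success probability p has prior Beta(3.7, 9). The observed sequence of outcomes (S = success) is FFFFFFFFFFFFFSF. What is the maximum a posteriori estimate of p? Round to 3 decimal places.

Prior: Beta(3.7, 9).
Data: 1 success in 15 trials (from the sequence). The binomial likelihood contributes p(1−p)^14, so the posterior is Beta(3.7+1, 9+14) = Beta(4.7, 23).
For Beta(a, b) with a, b > 1 the mode is (a−1)/(a+b−2) = 3.7/25.7 ≈ 0.144.

p̂_MAP = 0.144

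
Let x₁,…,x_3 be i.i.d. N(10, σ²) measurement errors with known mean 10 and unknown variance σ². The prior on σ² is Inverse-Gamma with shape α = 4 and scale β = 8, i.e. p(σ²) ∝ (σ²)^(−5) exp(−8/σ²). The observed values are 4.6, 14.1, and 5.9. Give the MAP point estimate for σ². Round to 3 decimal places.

Sum of squared deviations about the known mean: SS = (4.6−10)² + (14.1−10)² + (5.9−10)² = 62.78.
The Normal likelihood contributes (σ²)^(−n/2) exp(−SS/(2σ²)), so the posterior is Inverse-Gamma(α + n/2, β + SS/2) = Inverse-Gamma(5.5, 39.39).
The mode of Inverse-Gamma(a, b) is b/(a+1) = 39.39/6.5 ≈ 6.060.

σ̂²_MAP = 6.060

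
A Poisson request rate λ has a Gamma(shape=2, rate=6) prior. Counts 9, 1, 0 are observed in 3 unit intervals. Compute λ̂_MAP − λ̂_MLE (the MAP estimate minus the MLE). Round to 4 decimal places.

Σxᵢ = 10. Posterior is Gamma(12, 9); MAP = (12−1)/9 = 11/9 ≈ 1.22222.
MLE = x̄ = 10/3 ≈ 3.33333.
Difference = 11/9 − 10/3 = -19/9 ≈ -2.1111.

MAP − MLE = -2.1111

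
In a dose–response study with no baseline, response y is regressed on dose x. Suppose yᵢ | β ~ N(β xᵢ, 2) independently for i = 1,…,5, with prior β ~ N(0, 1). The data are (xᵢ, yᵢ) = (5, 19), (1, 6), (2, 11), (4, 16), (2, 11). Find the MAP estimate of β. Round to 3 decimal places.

log p(β | y) = −Σ(yᵢ − βxᵢ)²/(2·2) − β²/(2·1) + const.
Setting the derivative to zero: Σxᵢ(yᵢ − βxᵢ)/2 − β/1 = 0, so β = Σxᵢyᵢ / (Σxᵢ² + σ²/τ²).
Σxᵢyᵢ = 5·19 + 1·6 + 2·11 + 4·16 + 2·11 = 209; Σxᵢ² = 50; σ²/τ² = 2.
β̂_MAP = 209 / (50 + 2) = 209/52 ≈ 4.019.

β̂_MAP = 4.019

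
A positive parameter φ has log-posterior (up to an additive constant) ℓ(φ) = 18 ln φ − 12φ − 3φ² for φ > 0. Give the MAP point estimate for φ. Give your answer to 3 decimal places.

φ̂_MAP = 1.000

ℓ'(φ) = 18/φ − 12 − 6φ. Setting this to zero and multiplying by φ: 6φ² + 12φ − 18 = 0.
φ = (−12 + √(12² + 4·6·18)) / (2·6) = (−12 + √576) / 12 = (−12 + 24)/12 = 1.
ℓ''(φ) = −18/φ² − 6 < 0, confirming a maximum.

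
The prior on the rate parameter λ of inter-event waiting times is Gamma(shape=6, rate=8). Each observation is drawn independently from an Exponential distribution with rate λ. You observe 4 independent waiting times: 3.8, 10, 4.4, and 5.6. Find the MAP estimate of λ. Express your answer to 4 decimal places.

The Exponential(rate=λ) likelihood is ∝ λ^n e^(−λΣtᵢ). Here n = 4 and Σtᵢ = 3.8 + 10 + 4.4 + 5.6 = 23.8.
Posterior ∝ λ^5e^(−8λ) · λ^4e^(−23.8λ) = λ^9e^(−31.8λ), i.e. Gamma(10, 31.8).
Mode = (a−1)/b = 9/31.8 ≈ 0.2830.

λ̂_MAP = 0.2830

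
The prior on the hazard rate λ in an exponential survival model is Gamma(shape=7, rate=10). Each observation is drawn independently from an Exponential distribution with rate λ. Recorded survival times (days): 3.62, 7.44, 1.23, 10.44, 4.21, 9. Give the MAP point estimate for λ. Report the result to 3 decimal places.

λ̂_MAP = 0.261

The Exponential(rate=λ) likelihood is ∝ λ^n e^(−λΣtᵢ). Here n = 6 and Σtᵢ = 3.62 + 7.44 + 1.23 + 10.44 + 4.21 + 9 = 35.94.
Posterior ∝ λ^6e^(−10λ) · λ^6e^(−35.94λ) = λ^12e^(−45.94λ), i.e. Gamma(13, 45.94).
Mode = (a−1)/b = 12/45.94 ≈ 0.261.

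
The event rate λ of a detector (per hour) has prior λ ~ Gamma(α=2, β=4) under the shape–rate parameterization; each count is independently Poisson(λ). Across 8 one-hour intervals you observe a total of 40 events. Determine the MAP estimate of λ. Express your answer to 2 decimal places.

λ̂_MAP = 3.42

Σxᵢ = 40, n = 8.
Posterior ∝ λe^(−4λ) · λ^40e^(−8λ) = λ^41e^(−12λ), i.e. Gamma(shape=42, rate=12).
The mode of a Gamma(a, b) with a ≥ 1 (shape–rate) is (a−1)/b = 41/12 ≈ 3.42.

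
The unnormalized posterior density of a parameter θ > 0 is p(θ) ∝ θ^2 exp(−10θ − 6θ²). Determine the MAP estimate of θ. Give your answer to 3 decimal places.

ℓ'(θ) = 2/θ − 10 − 12θ. Setting this to zero and multiplying by θ: 12θ² + 10θ − 2 = 0.
θ = (−10 + √(10² + 4·12·2)) / (2·12) = (−10 + √196) / 24 = (−10 + 14)/24 = 1/6.
ℓ''(θ) = −2/θ² − 12 < 0, confirming a maximum.

θ̂_MAP = 0.167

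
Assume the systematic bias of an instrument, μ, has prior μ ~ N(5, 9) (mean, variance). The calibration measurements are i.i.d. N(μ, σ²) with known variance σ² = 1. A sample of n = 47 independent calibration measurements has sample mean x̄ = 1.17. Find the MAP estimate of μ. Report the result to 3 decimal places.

n = 47, x̄ = 1.17.
For a Normal prior and Normal likelihood with known variance, the posterior is Normal; its mode equals its mean, the precision-weighted average.
Prior precision 1/σ₀² = 1/9; data precision n/σ² = 47/1 = 47.
μ̂ = ((1/9)·5 + 47·1.17) / (1/9 + 47) = (49991/900)/(424/9) = 49991/42400 ≈ 1.179.

μ̂_MAP = 1.179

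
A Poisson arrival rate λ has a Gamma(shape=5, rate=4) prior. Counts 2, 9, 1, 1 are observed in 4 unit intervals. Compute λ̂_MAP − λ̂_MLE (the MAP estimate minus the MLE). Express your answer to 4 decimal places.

Σxᵢ = 13. Posterior is Gamma(18, 8); MAP = (18−1)/8 = 17/8 ≈ 2.12500.
MLE = x̄ = 13/4 ≈ 3.25000.
Difference = 17/8 − 13/4 = -9/8 ≈ -1.1250.

MAP − MLE = -1.1250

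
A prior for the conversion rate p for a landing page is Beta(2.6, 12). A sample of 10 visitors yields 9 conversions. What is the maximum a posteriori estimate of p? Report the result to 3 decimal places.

p̂_MAP = 0.469

Prior: Beta(2.6, 12).
Data: 9 successes in 10 trials. The binomial likelihood contributes p^9(1−p)^1, so the posterior is Beta(2.6+9, 12+1) = Beta(11.6, 13).
For Beta(a, b) with a, b > 1 the mode is (a−1)/(a+b−2) = 10.6/22.6 ≈ 0.469.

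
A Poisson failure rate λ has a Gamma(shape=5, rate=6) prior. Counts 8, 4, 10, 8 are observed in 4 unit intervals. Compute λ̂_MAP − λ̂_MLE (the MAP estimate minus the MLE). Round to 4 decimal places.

Σxᵢ = 30. Posterior is Gamma(35, 10); MAP = (35−1)/10 = 34/10 ≈ 3.40000.
MLE = x̄ = 30/4 ≈ 7.50000.
Difference = 34/10 − 30/4 = -41/10 ≈ -4.1000.

MAP − MLE = -4.1000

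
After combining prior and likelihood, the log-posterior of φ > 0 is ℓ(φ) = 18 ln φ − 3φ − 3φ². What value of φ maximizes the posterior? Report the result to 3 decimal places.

φ̂_MAP = 1.500

ℓ'(φ) = 18/φ − 3 − 6φ. Setting this to zero and multiplying by φ: 6φ² + 3φ − 18 = 0.
φ = (−3 + √(3² + 4·6·18)) / (2·6) = (−3 + √441) / 12 = (−3 + 21)/12 = 3/2.
ℓ''(φ) = −18/φ² − 6 < 0, confirming a maximum.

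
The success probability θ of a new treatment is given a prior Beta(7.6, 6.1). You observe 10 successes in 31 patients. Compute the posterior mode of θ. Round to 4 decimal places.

Prior: Beta(7.6, 6.1).
Data: 10 successes in 31 trials. The binomial likelihood contributes θ^10(1−θ)^21, so the posterior is Beta(7.6+10, 6.1+21) = Beta(17.6, 27.1).
For Beta(a, b) with a, b > 1 the mode is (a−1)/(a+b−2) = 16.6/42.7 ≈ 0.3888.

θ̂_MAP = 0.3888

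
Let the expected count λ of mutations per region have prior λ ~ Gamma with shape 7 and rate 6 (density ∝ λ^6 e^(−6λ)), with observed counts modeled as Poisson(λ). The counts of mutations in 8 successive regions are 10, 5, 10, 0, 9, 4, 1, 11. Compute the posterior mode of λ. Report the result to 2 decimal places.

λ̂_MAP = 4.00

Σxᵢ = 10+5+10+0+9+4+1+11 = 50, with n = 8.
Posterior ∝ λ^6e^(−6λ) · λ^50e^(−8λ) = λ^56e^(−14λ), i.e. Gamma(shape=57, rate=14).
The mode of a Gamma(a, b) with a ≥ 1 (shape–rate) is (a−1)/b = 56/14 ≈ 4.00.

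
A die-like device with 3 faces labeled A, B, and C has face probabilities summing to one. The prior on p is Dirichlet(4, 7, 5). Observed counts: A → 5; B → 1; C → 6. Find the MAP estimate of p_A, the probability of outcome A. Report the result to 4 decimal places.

The posterior is Dirichlet(αᵢ + nᵢ) = Dirichlet(9, 8, 11).
For a Dirichlet(a₁,…,a_K) with all aᵢ > 1, the mode has j-th component (aⱼ − 1)/(Σaᵢ − K).
Here Σaᵢ = 28 and K = 3, so p_A = (9 − 1)/(28 − 3) = 8/25 ≈ 0.3200.

MAP estimate of p_A = 0.3200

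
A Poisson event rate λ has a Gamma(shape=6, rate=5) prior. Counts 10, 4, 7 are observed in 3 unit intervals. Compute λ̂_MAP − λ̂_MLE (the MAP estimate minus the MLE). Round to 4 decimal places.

Σxᵢ = 21. Posterior is Gamma(27, 8); MAP = (27−1)/8 = 26/8 ≈ 3.25000.
MLE = x̄ = 21/3 ≈ 7.00000.
Difference = 26/8 − 21/3 = -15/4 ≈ -3.7500.

MAP − MLE = -3.7500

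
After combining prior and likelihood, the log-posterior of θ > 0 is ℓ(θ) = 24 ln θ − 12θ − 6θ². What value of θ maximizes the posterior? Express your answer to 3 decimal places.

ℓ'(θ) = 24/θ − 12 − 12θ. Setting this to zero and multiplying by θ: 12θ² + 12θ − 24 = 0.
θ = (−12 + √(12² + 4·12·24)) / (2·12) = (−12 + √1296) / 24 = (−12 + 36)/24 = 1.
ℓ''(θ) = −24/θ² − 12 < 0, confirming a maximum.

θ̂_MAP = 1.000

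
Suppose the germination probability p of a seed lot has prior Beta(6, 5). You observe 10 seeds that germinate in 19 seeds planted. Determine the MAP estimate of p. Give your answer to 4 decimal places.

Prior: Beta(6, 5).
Data: 10 successes in 19 trials. The binomial likelihood contributes p^10(1−p)^9, so the posterior is Beta(6+10, 5+9) = Beta(16, 14).
For Beta(a, b) with a, b > 1 the mode is (a−1)/(a+b−2) = 15/28 ≈ 0.5357.

p̂_MAP = 0.5357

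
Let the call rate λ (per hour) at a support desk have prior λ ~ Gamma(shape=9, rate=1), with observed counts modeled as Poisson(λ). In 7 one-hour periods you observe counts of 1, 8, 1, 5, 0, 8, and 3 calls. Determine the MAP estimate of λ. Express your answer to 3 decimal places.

λ̂_MAP = 4.250

Σxᵢ = 1+8+1+5+0+8+3 = 26, with n = 7.
Posterior ∝ λ^8e^(−1λ) · λ^26e^(−7λ) = λ^34e^(−8λ), i.e. Gamma(shape=35, rate=8).
The mode of a Gamma(a, b) with a ≥ 1 (shape–rate) is (a−1)/b = 34/8 ≈ 4.250.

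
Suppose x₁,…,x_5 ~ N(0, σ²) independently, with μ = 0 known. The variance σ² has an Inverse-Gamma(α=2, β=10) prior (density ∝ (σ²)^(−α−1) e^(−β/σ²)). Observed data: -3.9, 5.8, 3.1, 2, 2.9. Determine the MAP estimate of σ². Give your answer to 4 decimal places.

Sum of squared deviations about the known mean: SS = (-3.9−0)² + (5.8−0)² + (3.1−0)² + (2−0)² + (2.9−0)² = 70.87.
The Normal likelihood contributes (σ²)^(−n/2) exp(−SS/(2σ²)), so the posterior is Inverse-Gamma(α + n/2, β + SS/2) = Inverse-Gamma(4.5, 45.435).
The mode of Inverse-Gamma(a, b) is b/(a+1) = 45.435/5.5 ≈ 8.2609.

σ̂²_MAP = 8.2609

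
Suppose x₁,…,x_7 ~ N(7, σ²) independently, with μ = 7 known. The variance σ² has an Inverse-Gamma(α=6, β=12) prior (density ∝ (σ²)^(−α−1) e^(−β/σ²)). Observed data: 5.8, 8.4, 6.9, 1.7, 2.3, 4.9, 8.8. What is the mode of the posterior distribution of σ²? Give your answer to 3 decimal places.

Sum of squared deviations about the known mean: SS = (5.8−7)² + (8.4−7)² + (6.9−7)² + (1.7−7)² + (2.3−7)² + (4.9−7)² + (8.8−7)² = 61.24.
The Normal likelihood contributes (σ²)^(−n/2) exp(−SS/(2σ²)), so the posterior is Inverse-Gamma(α + n/2, β + SS/2) = Inverse-Gamma(9.5, 42.62).
The mode of Inverse-Gamma(a, b) is b/(a+1) = 42.62/10.5 ≈ 4.059.

σ̂²_MAP = 4.059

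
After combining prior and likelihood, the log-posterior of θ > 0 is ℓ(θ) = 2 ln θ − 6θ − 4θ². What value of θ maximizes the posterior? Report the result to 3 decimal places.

ℓ'(θ) = 2/θ − 6 − 8θ. Setting this to zero and multiplying by θ: 8θ² + 6θ − 2 = 0.
θ = (−6 + √(6² + 4·8·2)) / (2·8) = (−6 + √100) / 16 = (−6 + 10)/16 = 1/4.
ℓ''(θ) = −2/θ² − 8 < 0, confirming a maximum.

θ̂_MAP = 0.250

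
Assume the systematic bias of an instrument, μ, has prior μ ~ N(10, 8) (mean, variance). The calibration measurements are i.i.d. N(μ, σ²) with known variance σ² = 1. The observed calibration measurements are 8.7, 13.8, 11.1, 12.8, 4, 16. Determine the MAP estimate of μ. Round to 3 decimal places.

μ̂_MAP = 11.045

n = 6; x̄ = (8.7 + 13.8 + 11.1 + 12.8 + 4 + 16)/6 = 66.4/6 = 166/15 ≈ 11.0667.
For a Normal prior and Normal likelihood with known variance, the posterior is Normal; its mode equals its mean, the precision-weighted average.
Prior precision 1/σ₀² = 1/8 = 0.125; data precision n/σ² = 6/1 = 6.
μ̂ = (0.125·10 + 6·(166/15)) / (0.125 + 6) = 67.65/6.125 = 2706/245 ≈ 11.045.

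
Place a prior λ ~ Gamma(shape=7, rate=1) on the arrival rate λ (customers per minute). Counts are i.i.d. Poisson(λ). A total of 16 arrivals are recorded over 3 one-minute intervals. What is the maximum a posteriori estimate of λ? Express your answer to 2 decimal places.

λ̂_MAP = 5.50

Σxᵢ = 16, n = 3.
Posterior ∝ λ^6e^(−1λ) · λ^16e^(−3λ) = λ^22e^(−4λ), i.e. Gamma(shape=23, rate=4).
The mode of a Gamma(a, b) with a ≥ 1 (shape–rate) is (a−1)/b = 22/4 ≈ 5.50.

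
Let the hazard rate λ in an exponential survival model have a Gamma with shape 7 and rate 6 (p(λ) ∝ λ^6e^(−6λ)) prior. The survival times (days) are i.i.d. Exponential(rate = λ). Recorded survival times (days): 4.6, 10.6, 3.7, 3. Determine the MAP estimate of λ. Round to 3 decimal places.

λ̂_MAP = 0.358

The Exponential(rate=λ) likelihood is ∝ λ^n e^(−λΣtᵢ). Here n = 4 and Σtᵢ = 4.6 + 10.6 + 3.7 + 3 = 21.9.
Posterior ∝ λ^6e^(−6λ) · λ^4e^(−21.9λ) = λ^10e^(−27.9λ), i.e. Gamma(11, 27.9).
Mode = (a−1)/b = 10/27.9 ≈ 0.358.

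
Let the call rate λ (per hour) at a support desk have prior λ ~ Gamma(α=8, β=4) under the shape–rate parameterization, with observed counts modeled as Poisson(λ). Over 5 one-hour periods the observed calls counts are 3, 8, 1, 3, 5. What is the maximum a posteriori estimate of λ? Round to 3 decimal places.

λ̂_MAP = 3.000

Σxᵢ = 3+8+1+3+5 = 20, with n = 5.
Posterior ∝ λ^7e^(−4λ) · λ^20e^(−5λ) = λ^27e^(−9λ), i.e. Gamma(shape=28, rate=9).
The mode of a Gamma(a, b) with a ≥ 1 (shape–rate) is (a−1)/b = 27/9 ≈ 3.000.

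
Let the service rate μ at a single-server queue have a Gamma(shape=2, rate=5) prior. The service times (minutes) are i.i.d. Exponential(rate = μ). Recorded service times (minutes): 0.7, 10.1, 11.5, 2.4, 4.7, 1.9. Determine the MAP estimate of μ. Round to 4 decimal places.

μ̂_MAP = 0.1928

The Exponential(rate=μ) likelihood is ∝ μ^n e^(−μΣtᵢ). Here n = 6 and Σtᵢ = 0.7 + 10.1 + 11.5 + 2.4 + 4.7 + 1.9 = 31.3.
Posterior ∝ μe^(−5μ) · μ^6e^(−31.3μ) = μ^7e^(−36.3μ), i.e. Gamma(8, 36.3).
Mode = (a−1)/b = 7/36.3 ≈ 0.1928.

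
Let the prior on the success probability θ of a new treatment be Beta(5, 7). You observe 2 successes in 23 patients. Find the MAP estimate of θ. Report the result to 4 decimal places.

θ̂_MAP = 0.1818

Prior: Beta(5, 7).
Data: 2 successes in 23 trials. The binomial likelihood contributes θ^2(1−θ)^21, so the posterior is Beta(5+2, 7+21) = Beta(7, 28).
For Beta(a, b) with a, b > 1 the mode is (a−1)/(a+b−2) = 6/33 ≈ 0.1818.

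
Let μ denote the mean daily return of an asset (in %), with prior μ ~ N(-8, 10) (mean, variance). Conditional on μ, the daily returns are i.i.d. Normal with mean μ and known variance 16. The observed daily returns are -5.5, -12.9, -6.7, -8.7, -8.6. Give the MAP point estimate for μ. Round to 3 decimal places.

μ̂_MAP = -8.364

n = 5; x̄ = ((-5.5) + (-12.9) + (-6.7) + (-8.7) + (-8.6))/5 = -42.4/5 = -8.48.
For a Normal prior and Normal likelihood with known variance, the posterior is Normal; its mode equals its mean, the precision-weighted average.
Prior precision 1/σ₀² = 1/10 = 0.1; data precision n/σ² = 5/16 = 0.3125.
μ̂ = (0.1·(-8) + 0.3125·(-8.48)) / (0.1 + 0.3125) = (-3.45)/0.4125 = -92/11 ≈ -8.364.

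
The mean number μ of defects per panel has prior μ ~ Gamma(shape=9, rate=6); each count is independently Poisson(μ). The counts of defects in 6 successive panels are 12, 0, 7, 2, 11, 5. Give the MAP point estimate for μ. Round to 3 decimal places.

μ̂_MAP = 3.750

Σxᵢ = 12+0+7+2+11+5 = 37, with n = 6.
Posterior ∝ μ^8e^(−6μ) · μ^37e^(−6μ) = μ^45e^(−12μ), i.e. Gamma(shape=46, rate=12).
The mode of a Gamma(a, b) with a ≥ 1 (shape–rate) is (a−1)/b = 45/12 ≈ 3.750.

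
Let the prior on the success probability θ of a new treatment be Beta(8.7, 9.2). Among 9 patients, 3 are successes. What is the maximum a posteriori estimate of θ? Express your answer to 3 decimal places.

θ̂_MAP = 0.430

Prior: Beta(8.7, 9.2).
Data: 3 successes in 9 trials. The binomial likelihood contributes θ^3(1−θ)^6, so the posterior is Beta(8.7+3, 9.2+6) = Beta(11.7, 15.2).
For Beta(a, b) with a, b > 1 the mode is (a−1)/(a+b−2) = 10.7/24.9 ≈ 0.430.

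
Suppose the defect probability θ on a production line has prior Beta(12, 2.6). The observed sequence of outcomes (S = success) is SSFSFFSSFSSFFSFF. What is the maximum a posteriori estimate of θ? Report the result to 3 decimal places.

Prior: Beta(12, 2.6).
Data: 8 successes in 16 trials (from the sequence). The binomial likelihood contributes θ^8(1−θ)^8, so the posterior is Beta(12+8, 2.6+8) = Beta(20, 10.6).
For Beta(a, b) with a, b > 1 the mode is (a−1)/(a+b−2) = 19/28.6 ≈ 0.664.

θ̂_MAP = 0.664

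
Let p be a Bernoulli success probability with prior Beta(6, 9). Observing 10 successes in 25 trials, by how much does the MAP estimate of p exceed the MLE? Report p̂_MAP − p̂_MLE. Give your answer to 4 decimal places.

Posterior is Beta(16, 24); MAP = (16−1)/(40−2) = 15/38 ≈ 0.39474.
MLE ignores the prior: p̂_MLE = k/n = 10/25 ≈ 0.40000.
Difference = 15/38 − 10/25 = -1/190 ≈ -0.0053.

MAP − MLE = -0.0053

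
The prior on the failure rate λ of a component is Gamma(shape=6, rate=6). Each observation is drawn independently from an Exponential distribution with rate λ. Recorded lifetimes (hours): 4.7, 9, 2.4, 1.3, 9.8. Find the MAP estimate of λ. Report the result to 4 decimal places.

The Exponential(rate=λ) likelihood is ∝ λ^n e^(−λΣtᵢ). Here n = 5 and Σtᵢ = 4.7 + 9 + 2.4 + 1.3 + 9.8 = 27.2.
Posterior ∝ λ^5e^(−6λ) · λ^5e^(−27.2λ) = λ^10e^(−33.2λ), i.e. Gamma(11, 33.2).
Mode = (a−1)/b = 10/33.2 ≈ 0.3012.

λ̂_MAP = 0.3012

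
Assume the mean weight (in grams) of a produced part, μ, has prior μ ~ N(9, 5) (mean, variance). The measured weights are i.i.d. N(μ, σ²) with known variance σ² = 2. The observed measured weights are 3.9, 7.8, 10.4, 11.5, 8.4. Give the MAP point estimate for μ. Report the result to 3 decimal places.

n = 5; x̄ = (3.9 + 7.8 + 10.4 + 11.5 + 8.4)/5 = 42/5 = 8.4.
For a Normal prior and Normal likelihood with known variance, the posterior is Normal; its mode equals its mean, the precision-weighted average.
Prior precision 1/σ₀² = 1/5 = 0.2; data precision n/σ² = 5/2 = 2.5.
μ̂ = (0.2·9 + 2.5·8.4) / (0.2 + 2.5) = 22.8/2.7 = 76/9 ≈ 8.444.

μ̂_MAP = 8.444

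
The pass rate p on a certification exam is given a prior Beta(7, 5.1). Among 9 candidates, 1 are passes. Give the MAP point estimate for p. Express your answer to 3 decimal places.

Prior: Beta(7, 5.1).
Data: 1 success in 9 trials. The binomial likelihood contributes p(1−p)^8, so the posterior is Beta(7+1, 5.1+8) = Beta(8, 13.1).
For Beta(a, b) with a, b > 1 the mode is (a−1)/(a+b−2) = 7/19.1 ≈ 0.366.

p̂_MAP = 0.366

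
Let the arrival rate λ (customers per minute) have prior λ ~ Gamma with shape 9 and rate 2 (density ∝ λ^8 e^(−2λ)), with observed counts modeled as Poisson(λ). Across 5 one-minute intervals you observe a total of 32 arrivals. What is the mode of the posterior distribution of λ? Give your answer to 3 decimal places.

λ̂_MAP = 5.714

Σxᵢ = 32, n = 5.
Posterior ∝ λ^8e^(−2λ) · λ^32e^(−5λ) = λ^40e^(−7λ), i.e. Gamma(shape=41, rate=7).
The mode of a Gamma(a, b) with a ≥ 1 (shape–rate) is (a−1)/b = 40/7 ≈ 5.714.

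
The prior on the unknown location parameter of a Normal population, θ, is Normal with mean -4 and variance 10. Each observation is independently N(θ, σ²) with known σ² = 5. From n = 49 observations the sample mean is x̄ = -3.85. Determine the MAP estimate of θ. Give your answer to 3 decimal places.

θ̂_MAP = -3.852

n = 49, x̄ = -3.85.
For a Normal prior and Normal likelihood with known variance, the posterior is Normal; its mode equals its mean, the precision-weighted average.
Prior precision 1/σ₀² = 1/10 = 0.1; data precision n/σ² = 49/5 = 9.8.
θ̂ = (0.1·(-4) + 9.8·(-3.85)) / (0.1 + 9.8) = (-38.13)/9.9 = -1271/330 ≈ -3.852.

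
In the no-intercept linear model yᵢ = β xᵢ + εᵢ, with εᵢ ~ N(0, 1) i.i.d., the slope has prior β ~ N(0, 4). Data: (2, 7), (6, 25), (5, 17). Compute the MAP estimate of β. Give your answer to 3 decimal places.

β̂_MAP = 3.816

log p(β | y) = −Σ(yᵢ − βxᵢ)²/(2·1) − β²/(2·4) + const.
Setting the derivative to zero: Σxᵢ(yᵢ − βxᵢ)/1 − β/4 = 0, so β = Σxᵢyᵢ / (Σxᵢ² + σ²/τ²).
Σxᵢyᵢ = 2·7 + 6·25 + 5·17 = 249; Σxᵢ² = 65; σ²/τ² = 0.25.
β̂_MAP = 249 / (65 + 0.25) = 249/65.25 ≈ 3.816.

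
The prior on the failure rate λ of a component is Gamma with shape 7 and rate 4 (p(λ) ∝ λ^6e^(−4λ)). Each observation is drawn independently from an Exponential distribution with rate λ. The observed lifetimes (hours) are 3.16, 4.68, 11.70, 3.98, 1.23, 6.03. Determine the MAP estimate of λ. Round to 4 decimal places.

The Exponential(rate=λ) likelihood is ∝ λ^n e^(−λΣtᵢ). Here n = 6 and Σtᵢ = 3.16 + 4.68 + 11.70 + 3.98 + 1.23 + 6.03 = 30.78.
Posterior ∝ λ^6e^(−4λ) · λ^6e^(−30.78λ) = λ^12e^(−34.78λ), i.e. Gamma(13, 34.78).
Mode = (a−1)/b = 12/34.78 ≈ 0.3450.

λ̂_MAP = 0.3450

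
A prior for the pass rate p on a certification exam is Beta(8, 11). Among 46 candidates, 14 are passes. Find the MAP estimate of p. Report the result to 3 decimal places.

p̂_MAP = 0.333

Prior: Beta(8, 11).
Data: 14 successes in 46 trials. The binomial likelihood contributes p^14(1−p)^32, so the posterior is Beta(8+14, 11+32) = Beta(22, 43).
For Beta(a, b) with a, b > 1 the mode is (a−1)/(a+b−2) = 21/63 ≈ 0.333.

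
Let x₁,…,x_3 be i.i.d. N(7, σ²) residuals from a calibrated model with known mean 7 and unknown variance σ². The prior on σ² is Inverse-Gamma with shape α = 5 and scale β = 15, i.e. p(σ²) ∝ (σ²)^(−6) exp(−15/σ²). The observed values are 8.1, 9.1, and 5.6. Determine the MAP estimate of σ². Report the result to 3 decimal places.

σ̂²_MAP = 2.505

Sum of squared deviations about the known mean: SS = (8.1−7)² + (9.1−7)² + (5.6−7)² = 7.58.
The Normal likelihood contributes (σ²)^(−n/2) exp(−SS/(2σ²)), so the posterior is Inverse-Gamma(α + n/2, β + SS/2) = Inverse-Gamma(6.5, 18.79).
The mode of Inverse-Gamma(a, b) is b/(a+1) = 18.79/7.5 ≈ 2.505.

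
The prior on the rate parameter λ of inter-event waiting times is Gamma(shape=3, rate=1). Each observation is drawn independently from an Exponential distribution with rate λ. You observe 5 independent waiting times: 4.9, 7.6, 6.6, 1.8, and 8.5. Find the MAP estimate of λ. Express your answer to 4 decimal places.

The Exponential(rate=λ) likelihood is ∝ λ^n e^(−λΣtᵢ). Here n = 5 and Σtᵢ = 4.9 + 7.6 + 6.6 + 1.8 + 8.5 = 29.4.
Posterior ∝ λ^2e^(−1λ) · λ^5e^(−29.4λ) = λ^7e^(−30.4λ), i.e. Gamma(8, 30.4).
Mode = (a−1)/b = 7/30.4 ≈ 0.2303.

λ̂_MAP = 0.2303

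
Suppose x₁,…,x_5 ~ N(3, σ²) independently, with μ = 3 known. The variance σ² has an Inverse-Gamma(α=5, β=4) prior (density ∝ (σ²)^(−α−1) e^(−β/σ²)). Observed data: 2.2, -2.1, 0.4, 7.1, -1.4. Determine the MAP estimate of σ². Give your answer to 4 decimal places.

σ̂²_MAP = 4.5635

Sum of squared deviations about the known mean: SS = (2.2−3)² + (-2.1−3)² + (0.4−3)² + (7.1−3)² + (-1.4−3)² = 69.58.
The Normal likelihood contributes (σ²)^(−n/2) exp(−SS/(2σ²)), so the posterior is Inverse-Gamma(α + n/2, β + SS/2) = Inverse-Gamma(7.5, 38.79).
The mode of Inverse-Gamma(a, b) is b/(a+1) = 38.79/8.5 ≈ 4.5635.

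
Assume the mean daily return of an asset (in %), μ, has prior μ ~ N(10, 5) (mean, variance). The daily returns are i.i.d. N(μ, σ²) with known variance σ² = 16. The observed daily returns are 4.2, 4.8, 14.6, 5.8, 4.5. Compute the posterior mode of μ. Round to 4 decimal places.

n = 5; x̄ = (4.2 + 4.8 + 14.6 + 5.8 + 4.5)/5 = 33.9/5 = 6.78.
For a Normal prior and Normal likelihood with known variance, the posterior is Normal; its mode equals its mean, the precision-weighted average.
Prior precision 1/σ₀² = 1/5 = 0.2; data precision n/σ² = 5/16 = 0.3125.
μ̂ = (0.2·10 + 0.3125·6.78) / (0.2 + 0.3125) = 4.11875/0.5125 = 659/82 ≈ 8.0366.

μ̂_MAP = 8.0366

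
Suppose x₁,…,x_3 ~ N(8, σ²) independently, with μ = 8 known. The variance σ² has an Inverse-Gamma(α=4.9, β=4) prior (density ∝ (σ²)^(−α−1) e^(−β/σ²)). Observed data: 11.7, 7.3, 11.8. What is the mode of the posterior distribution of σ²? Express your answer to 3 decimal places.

σ̂²_MAP = 2.474

Sum of squared deviations about the known mean: SS = (11.7−8)² + (7.3−8)² + (11.8−8)² = 28.62.
The Normal likelihood contributes (σ²)^(−n/2) exp(−SS/(2σ²)), so the posterior is Inverse-Gamma(α + n/2, β + SS/2) = Inverse-Gamma(6.4, 18.31).
The mode of Inverse-Gamma(a, b) is b/(a+1) = 18.31/7.4 ≈ 2.474.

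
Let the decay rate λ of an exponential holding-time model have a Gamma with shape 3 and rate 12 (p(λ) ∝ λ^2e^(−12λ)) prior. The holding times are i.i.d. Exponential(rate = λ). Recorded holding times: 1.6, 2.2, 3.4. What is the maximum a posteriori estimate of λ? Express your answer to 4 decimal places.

The Exponential(rate=λ) likelihood is ∝ λ^n e^(−λΣtᵢ). Here n = 3 and Σtᵢ = 1.6 + 2.2 + 3.4 = 7.2.
Posterior ∝ λ^2e^(−12λ) · λ^3e^(−7.2λ) = λ^5e^(−19.2λ), i.e. Gamma(6, 19.2).
Mode = (a−1)/b = 5/19.2 ≈ 0.2604.

λ̂_MAP = 0.2604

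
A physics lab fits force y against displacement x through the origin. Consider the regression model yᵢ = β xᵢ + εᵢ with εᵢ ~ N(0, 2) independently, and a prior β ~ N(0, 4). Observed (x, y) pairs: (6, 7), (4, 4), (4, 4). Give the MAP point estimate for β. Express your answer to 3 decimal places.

β̂_MAP = 1.080

log p(β | y) = −Σ(yᵢ − βxᵢ)²/(2·2) − β²/(2·4) + const.
Setting the derivative to zero: Σxᵢ(yᵢ − βxᵢ)/2 − β/4 = 0, so β = Σxᵢyᵢ / (Σxᵢ² + σ²/τ²).
Σxᵢyᵢ = 6·7 + 4·4 + 4·4 = 74; Σxᵢ² = 68; σ²/τ² = 0.5.
β̂_MAP = 74 / (68 + 0.5) = 74/68.5 ≈ 1.080.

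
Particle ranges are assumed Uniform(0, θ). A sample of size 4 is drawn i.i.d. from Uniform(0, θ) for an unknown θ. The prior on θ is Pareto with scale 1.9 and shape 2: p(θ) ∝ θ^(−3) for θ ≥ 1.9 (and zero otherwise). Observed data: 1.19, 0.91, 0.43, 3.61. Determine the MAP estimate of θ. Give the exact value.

The Uniform(0, θ) likelihood is θ^(−n) for θ ≥ max(xᵢ), zero otherwise. Here max(xᵢ) = 3.61.
Posterior ∝ θ^(−3) · θ^(−4) = θ^(−7) on θ ≥ max(1.9, 3.61) = 3.61.
This density is strictly decreasing in θ, so the posterior mode lies at the lower boundary of the support.

θ̂_MAP = 3.61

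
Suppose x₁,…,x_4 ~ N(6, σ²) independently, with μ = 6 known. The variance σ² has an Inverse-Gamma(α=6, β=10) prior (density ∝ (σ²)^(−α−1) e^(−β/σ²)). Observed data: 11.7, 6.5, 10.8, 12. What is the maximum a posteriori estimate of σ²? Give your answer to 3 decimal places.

σ̂²_MAP = 6.210

Sum of squared deviations about the known mean: SS = (11.7−6)² + (6.5−6)² + (10.8−6)² + (12−6)² = 91.78.
The Normal likelihood contributes (σ²)^(−n/2) exp(−SS/(2σ²)), so the posterior is Inverse-Gamma(α + n/2, β + SS/2) = Inverse-Gamma(8, 55.89).
The mode of Inverse-Gamma(a, b) is b/(a+1) = 55.89/9 ≈ 6.210.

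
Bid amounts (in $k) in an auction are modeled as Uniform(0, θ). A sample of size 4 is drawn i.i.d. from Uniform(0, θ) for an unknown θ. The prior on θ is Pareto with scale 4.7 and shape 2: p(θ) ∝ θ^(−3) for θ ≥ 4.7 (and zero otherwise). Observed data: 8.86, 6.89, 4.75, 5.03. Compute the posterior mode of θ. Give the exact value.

θ̂_MAP = 8.86

The Uniform(0, θ) likelihood is θ^(−n) for θ ≥ max(xᵢ), zero otherwise. Here max(xᵢ) = 8.86.
Posterior ∝ θ^(−3) · θ^(−4) = θ^(−7) on θ ≥ max(4.7, 8.86) = 8.86.
This density is strictly decreasing in θ, so the posterior mode lies at the lower boundary of the support.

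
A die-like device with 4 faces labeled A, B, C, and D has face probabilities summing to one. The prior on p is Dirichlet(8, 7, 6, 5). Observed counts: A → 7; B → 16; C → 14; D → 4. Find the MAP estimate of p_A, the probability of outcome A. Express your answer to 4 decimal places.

MAP estimate of p_A = 0.2222

The posterior is Dirichlet(αᵢ + nᵢ) = Dirichlet(15, 23, 20, 9).
For a Dirichlet(a₁,…,a_K) with all aᵢ > 1, the mode has j-th component (aⱼ − 1)/(Σaᵢ − K).
Here Σaᵢ = 67 and K = 4, so p_A = (15 − 1)/(67 − 4) = 14/63 ≈ 0.2222.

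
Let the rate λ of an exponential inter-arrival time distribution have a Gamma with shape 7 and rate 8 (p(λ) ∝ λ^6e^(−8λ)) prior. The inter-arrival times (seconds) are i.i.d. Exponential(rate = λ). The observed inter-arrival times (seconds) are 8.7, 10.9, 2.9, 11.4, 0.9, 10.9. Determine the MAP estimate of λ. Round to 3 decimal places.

The Exponential(rate=λ) likelihood is ∝ λ^n e^(−λΣtᵢ). Here n = 6 and Σtᵢ = 8.7 + 10.9 + 2.9 + 11.4 + 0.9 + 10.9 = 45.7.
Posterior ∝ λ^6e^(−8λ) · λ^6e^(−45.7λ) = λ^12e^(−53.7λ), i.e. Gamma(13, 53.7).
Mode = (a−1)/b = 12/53.7 ≈ 0.223.

λ̂_MAP = 0.223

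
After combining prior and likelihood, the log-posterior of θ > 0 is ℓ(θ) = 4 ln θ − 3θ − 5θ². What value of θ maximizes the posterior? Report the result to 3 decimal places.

ℓ'(θ) = 4/θ − 3 − 10θ. Setting this to zero and multiplying by θ: 10θ² + 3θ − 4 = 0.
θ = (−3 + √(3² + 4·10·4)) / (2·10) = (−3 + √169) / 20 = (−3 + 13)/20 = 1/2.
ℓ''(θ) = −4/θ² − 10 < 0, confirming a maximum.

θ̂_MAP = 0.500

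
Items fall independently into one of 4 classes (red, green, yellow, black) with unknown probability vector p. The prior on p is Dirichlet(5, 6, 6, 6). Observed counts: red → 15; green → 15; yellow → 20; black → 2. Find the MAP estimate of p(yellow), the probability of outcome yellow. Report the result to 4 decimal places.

MAP estimate of p(yellow) = 0.3521

The posterior is Dirichlet(αᵢ + nᵢ) = Dirichlet(20, 21, 26, 8).
For a Dirichlet(a₁,…,a_K) with all aᵢ > 1, the mode has j-th component (aⱼ − 1)/(Σaᵢ − K).
Here Σaᵢ = 75 and K = 4, so p(yellow) = (26 − 1)/(75 − 4) = 25/71 ≈ 0.3521.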